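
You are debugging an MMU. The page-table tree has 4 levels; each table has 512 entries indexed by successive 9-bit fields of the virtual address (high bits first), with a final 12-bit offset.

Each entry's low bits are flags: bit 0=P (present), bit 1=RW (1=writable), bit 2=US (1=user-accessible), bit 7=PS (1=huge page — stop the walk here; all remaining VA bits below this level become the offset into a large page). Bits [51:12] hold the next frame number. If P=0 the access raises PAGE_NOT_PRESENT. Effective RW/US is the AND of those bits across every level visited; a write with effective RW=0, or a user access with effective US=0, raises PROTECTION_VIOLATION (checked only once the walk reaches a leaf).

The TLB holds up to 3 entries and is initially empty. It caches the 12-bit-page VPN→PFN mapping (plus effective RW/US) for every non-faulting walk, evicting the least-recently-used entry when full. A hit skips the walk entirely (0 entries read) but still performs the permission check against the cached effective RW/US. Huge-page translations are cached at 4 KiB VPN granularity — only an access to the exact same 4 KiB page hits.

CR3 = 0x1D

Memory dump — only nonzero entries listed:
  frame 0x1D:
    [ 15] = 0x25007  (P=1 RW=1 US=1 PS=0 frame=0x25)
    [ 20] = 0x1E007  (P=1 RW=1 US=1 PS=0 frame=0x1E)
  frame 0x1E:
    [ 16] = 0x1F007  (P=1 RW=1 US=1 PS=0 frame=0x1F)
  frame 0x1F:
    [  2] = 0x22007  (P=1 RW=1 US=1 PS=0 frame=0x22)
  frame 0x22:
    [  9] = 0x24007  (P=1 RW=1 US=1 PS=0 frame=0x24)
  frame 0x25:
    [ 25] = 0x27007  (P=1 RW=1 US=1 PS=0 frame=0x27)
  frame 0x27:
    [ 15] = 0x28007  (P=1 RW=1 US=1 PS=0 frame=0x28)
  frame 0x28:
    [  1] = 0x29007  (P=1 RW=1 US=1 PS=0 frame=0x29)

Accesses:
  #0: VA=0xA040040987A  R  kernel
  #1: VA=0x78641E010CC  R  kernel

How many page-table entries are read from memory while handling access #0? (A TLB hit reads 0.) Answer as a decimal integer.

Per-access translation:
#0 VA=0xA040040987A (r,kernel):
  L0 @0x1D[20] → 0x1E007  P=1,RW=1,US=1,PS=0
  L1 @0x1E[16] → 0x1F007  P=1,RW=1,US=1,PS=0
  L2 @0x1F[2] → 0x22007  P=1,RW=1,US=1,PS=0
  L3 @0x22[9] → 0x24007  P=1,RW=1,US=1,PS=0
  ✓ 0x2487A  — 4 lookups
#1 VA=0x78641E010CC (r,kernel):
  L0 @0x1D[15] → 0x25007  P=1,RW=1,US=1,PS=0
  L1 @0x25[25] → 0x27007  P=1,RW=1,US=1,PS=0
  L2 @0x27[15] → 0x28007  P=1,RW=1,US=1,PS=0
  L3 @0x28[1] → 0x29007  P=1,RW=1,US=1,PS=0
  ✓ 0x290CC  — 4 lookups

Entries read for #0: 4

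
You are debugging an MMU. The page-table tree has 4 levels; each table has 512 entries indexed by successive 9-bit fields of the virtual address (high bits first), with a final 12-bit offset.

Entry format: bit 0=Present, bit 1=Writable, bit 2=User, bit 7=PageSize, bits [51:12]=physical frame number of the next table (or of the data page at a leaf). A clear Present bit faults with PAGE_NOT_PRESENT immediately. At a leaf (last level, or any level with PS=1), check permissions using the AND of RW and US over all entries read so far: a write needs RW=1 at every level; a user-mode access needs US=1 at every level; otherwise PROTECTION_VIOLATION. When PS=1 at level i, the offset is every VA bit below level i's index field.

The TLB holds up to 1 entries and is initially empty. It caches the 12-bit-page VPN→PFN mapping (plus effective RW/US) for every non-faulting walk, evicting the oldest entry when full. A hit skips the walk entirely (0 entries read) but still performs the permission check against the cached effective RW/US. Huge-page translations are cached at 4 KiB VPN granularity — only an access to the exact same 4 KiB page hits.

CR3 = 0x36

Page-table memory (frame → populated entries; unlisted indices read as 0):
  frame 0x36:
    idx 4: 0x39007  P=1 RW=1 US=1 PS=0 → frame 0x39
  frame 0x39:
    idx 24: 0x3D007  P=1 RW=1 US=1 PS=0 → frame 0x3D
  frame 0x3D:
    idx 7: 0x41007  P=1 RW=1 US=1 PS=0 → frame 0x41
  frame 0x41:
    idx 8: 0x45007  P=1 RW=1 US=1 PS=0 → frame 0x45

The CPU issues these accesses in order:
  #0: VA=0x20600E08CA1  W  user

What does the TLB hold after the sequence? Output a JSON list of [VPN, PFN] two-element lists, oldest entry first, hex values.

Per-access translation:
#0 VA=0x20600E08CA1 (w,user):
  lvl0: tbl 0x36, slot 4 ⇒ 0x39007 (P1/RW1/US1/PS0)
  lvl1: tbl 0x39, slot 24 ⇒ 0x3D007 (P1/RW1/US1/PS0)
  lvl2: tbl 0x3D, slot 7 ⇒ 0x41007 (P1/RW1/US1/PS0)
  lvl3: tbl 0x41, slot 8 ⇒ 0x45007 (P1/RW1/US1/PS0)
  ⇒ phys 0x45CA1  [4 reads]

TLB: [["0x20600E08", "0x45"]]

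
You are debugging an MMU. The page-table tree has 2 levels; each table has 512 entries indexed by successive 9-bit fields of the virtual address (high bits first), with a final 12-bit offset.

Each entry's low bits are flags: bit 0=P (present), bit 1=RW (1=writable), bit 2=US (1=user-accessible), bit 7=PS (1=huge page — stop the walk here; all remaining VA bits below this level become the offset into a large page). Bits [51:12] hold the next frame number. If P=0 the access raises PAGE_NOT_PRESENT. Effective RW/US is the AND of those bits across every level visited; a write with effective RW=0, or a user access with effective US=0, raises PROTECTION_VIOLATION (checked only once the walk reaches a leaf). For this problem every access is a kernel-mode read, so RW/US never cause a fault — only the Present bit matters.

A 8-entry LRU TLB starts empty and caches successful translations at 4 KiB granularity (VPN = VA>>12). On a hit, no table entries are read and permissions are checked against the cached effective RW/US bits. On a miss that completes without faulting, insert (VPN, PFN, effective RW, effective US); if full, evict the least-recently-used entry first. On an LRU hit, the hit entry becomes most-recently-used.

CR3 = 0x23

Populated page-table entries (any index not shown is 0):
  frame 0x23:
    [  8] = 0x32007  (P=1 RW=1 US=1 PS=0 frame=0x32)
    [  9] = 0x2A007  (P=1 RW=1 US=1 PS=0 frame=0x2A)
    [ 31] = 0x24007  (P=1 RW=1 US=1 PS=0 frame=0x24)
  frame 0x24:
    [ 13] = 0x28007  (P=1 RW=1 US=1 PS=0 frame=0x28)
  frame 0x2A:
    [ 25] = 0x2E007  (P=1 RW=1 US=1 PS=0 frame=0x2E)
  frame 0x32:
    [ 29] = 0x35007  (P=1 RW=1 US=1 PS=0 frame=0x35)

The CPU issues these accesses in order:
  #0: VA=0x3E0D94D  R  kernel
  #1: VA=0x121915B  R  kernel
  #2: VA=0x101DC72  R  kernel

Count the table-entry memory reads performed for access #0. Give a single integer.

Per-access translation:
#0 VA=0x3E0D94D (r,kernel):
  [0] read 0x23 idx=31: raw=0x24007 flags P=1 W=1 U=1 S=0
  [1] read 0x24 idx=13: raw=0x28007 flags P=1 W=1 U=1 S=0
  ✓ 0x2894D  — 2 lookups
#1 VA=0x121915B (r,kernel):
  [0] read 0x23 idx=9: raw=0x2A007 flags P=1 W=1 U=1 S=0
  [1] read 0x2A idx=25: raw=0x2E007 flags P=1 W=1 U=1 S=0
  ✓ 0x2E15B  — 2 lookups
#2 VA=0x101DC72 (r,kernel):
  [0] read 0x23 idx=8: raw=0x32007 flags P=1 W=1 U=1 S=0
  [1] read 0x32 idx=29: raw=0x35007 flags P=1 W=1 U=1 S=0
  ✓ 0x35C72  — 2 lookups

Entries read for #0: 2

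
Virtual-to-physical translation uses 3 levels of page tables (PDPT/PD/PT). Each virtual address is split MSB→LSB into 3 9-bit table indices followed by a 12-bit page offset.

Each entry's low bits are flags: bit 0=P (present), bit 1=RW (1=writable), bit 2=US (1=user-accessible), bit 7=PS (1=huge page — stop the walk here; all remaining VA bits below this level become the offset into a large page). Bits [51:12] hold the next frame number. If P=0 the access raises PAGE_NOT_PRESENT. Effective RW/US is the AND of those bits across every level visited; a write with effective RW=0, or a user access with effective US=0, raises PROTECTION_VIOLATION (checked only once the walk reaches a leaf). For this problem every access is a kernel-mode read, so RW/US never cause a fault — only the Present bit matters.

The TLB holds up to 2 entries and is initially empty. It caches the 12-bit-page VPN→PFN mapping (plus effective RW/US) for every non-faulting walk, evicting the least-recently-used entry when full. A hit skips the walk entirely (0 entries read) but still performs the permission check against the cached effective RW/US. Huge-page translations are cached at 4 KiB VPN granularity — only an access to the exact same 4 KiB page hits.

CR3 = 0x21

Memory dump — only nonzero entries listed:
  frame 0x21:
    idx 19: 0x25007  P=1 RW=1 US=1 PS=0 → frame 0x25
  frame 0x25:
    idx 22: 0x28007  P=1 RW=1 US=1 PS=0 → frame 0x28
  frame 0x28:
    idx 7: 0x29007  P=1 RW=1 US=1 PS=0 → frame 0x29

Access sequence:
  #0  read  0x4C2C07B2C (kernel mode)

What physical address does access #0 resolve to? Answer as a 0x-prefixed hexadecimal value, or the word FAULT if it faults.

Walk each access:
#0 VA=0x4C2C07B2C (r,kernel):
  [0] read 0x21 idx=19: raw=0x25007 flags P=1 W=1 U=1 S=0
  [1] read 0x25 idx=22: raw=0x28007 flags P=1 W=1 U=1 S=0
  [2] read 0x28 idx=7: raw=0x29007 flags P=1 W=1 U=1 S=0
  ✓ 0x29B2C  — 3 lookups

Access #0 PA: 0x29B2C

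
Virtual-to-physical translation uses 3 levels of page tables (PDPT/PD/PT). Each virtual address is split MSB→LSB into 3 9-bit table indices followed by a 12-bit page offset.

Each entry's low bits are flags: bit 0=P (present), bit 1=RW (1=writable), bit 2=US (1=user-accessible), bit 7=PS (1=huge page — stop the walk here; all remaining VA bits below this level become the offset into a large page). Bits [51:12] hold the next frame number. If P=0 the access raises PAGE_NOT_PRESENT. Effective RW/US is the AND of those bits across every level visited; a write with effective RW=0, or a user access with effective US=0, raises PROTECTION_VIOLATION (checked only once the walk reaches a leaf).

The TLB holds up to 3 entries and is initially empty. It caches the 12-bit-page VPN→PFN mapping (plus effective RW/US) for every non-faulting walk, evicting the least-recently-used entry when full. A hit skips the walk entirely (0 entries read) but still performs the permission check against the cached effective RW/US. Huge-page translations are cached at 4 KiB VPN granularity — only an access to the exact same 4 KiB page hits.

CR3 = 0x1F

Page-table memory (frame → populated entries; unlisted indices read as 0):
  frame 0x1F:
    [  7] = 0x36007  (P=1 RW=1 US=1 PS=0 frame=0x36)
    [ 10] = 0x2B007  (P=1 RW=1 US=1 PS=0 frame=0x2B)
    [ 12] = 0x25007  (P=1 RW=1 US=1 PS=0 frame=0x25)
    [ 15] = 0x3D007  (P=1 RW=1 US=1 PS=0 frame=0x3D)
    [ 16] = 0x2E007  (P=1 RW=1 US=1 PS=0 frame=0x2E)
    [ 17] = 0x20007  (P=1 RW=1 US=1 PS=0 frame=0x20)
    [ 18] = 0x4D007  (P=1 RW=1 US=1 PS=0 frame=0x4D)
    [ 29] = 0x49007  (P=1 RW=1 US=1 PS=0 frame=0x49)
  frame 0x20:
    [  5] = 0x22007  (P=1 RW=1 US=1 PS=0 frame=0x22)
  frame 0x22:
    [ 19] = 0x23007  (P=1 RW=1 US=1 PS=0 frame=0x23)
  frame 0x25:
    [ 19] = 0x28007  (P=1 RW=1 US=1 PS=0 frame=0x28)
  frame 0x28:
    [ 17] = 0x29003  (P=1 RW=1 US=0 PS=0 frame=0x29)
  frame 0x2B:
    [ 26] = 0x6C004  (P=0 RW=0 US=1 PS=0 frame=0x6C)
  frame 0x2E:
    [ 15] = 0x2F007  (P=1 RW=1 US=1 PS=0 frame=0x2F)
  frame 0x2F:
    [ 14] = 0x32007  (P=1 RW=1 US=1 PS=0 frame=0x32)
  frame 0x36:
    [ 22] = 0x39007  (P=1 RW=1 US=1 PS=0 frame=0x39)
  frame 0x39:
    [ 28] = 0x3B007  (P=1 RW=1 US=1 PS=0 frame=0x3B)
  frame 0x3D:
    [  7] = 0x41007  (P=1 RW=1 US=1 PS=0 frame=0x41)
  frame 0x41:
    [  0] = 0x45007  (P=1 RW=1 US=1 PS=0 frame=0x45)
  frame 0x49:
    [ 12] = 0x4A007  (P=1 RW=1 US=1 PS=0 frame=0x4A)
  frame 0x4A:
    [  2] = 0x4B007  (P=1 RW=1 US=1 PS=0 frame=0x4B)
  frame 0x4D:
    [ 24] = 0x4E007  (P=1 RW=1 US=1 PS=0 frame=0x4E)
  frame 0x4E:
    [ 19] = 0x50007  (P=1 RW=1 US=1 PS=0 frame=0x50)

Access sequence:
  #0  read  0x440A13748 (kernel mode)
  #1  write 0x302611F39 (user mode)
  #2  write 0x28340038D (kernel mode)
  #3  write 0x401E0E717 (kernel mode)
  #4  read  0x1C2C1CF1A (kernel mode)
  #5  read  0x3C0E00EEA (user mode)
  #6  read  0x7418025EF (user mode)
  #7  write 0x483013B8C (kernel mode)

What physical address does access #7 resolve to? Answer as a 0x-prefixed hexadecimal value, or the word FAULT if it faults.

Walk each access:
#0 VA=0x440A13748 (r,kernel):
  L0 @0x1F[17] → 0x20007  P=1,RW=1,US=1,PS=0
  L1 @0x20[5] → 0x22007  P=1,RW=1,US=1,PS=0
  L2 @0x22[19] → 0x23007  P=1,RW=1,US=1,PS=0
  ✓ 0x23748  — 3 lookups
#1 VA=0x302611F39 (w,user):
  L0 @0x1F[12] → 0x25007  P=1,RW=1,US=1,PS=0
  L1 @0x25[19] → 0x28007  P=1,RW=1,US=1,PS=0
  L2 @0x28[17] → 0x29003  P=1,RW=1,US=0,PS=0
  ⇒ fault: PROTECTION_VIOLATION  — 3 lookups
#2 VA=0x28340038D (w,kernel):
  L0 @0x1F[10] → 0x2B007  P=1,RW=1,US=1,PS=0
  L1 @0x2B[26] → 0x6C004  P=0,RW=0,US=1,PS=0
  ⇒ fault: PAGE_NOT_PRESENT  — 2 lookups
#3 VA=0x401E0E717 (w,kernel):
  L0 @0x1F[16] → 0x2E007  P=1,RW=1,US=1,PS=0
  L1 @0x2E[15] → 0x2F007  P=1,RW=1,US=1,PS=0
  L2 @0x2F[14] → 0x32007  P=1,RW=1,US=1,PS=0
  ✓ 0x32717  — 3 lookups
#4 VA=0x1C2C1CF1A (r,kernel):
  L0 @0x1F[7] → 0x36007  P=1,RW=1,US=1,PS=0
  L1 @0x36[22] → 0x39007  P=1,RW=1,US=1,PS=0
  L2 @0x39[28] → 0x3B007  P=1,RW=1,US=1,PS=0
  ✓ 0x3BF1A  — 3 lookups
#5 VA=0x3C0E00EEA (r,user):
  L0 @0x1F[15] → 0x3D007  P=1,RW=1,US=1,PS=0
  L1 @0x3D[7] → 0x41007  P=1,RW=1,US=1,PS=0
  L2 @0x41[0] → 0x45007  P=1,RW=1,US=1,PS=0
  ✓ 0x45EEA  — 3 lookups
#6 VA=0x7418025EF (r,user):
  L0 @0x1F[29] → 0x49007  P=1,RW=1,US=1,PS=0
  L1 @0x49[12] → 0x4A007  P=1,RW=1,US=1,PS=0
  L2 @0x4A[2] → 0x4B007  P=1,RW=1,US=1,PS=0
  ✓ 0x4B5EF  — 3 lookups
#7 VA=0x483013B8C (w,kernel):
  L0 @0x1F[18] → 0x4D007  P=1,RW=1,US=1,PS=0
  L1 @0x4D[24] → 0x4E007  P=1,RW=1,US=1,PS=0
  L2 @0x4E[19] → 0x50007  P=1,RW=1,US=1,PS=0
  ✓ 0x50B8C  — 3 lookups

Access #7 PA: 0x50B8C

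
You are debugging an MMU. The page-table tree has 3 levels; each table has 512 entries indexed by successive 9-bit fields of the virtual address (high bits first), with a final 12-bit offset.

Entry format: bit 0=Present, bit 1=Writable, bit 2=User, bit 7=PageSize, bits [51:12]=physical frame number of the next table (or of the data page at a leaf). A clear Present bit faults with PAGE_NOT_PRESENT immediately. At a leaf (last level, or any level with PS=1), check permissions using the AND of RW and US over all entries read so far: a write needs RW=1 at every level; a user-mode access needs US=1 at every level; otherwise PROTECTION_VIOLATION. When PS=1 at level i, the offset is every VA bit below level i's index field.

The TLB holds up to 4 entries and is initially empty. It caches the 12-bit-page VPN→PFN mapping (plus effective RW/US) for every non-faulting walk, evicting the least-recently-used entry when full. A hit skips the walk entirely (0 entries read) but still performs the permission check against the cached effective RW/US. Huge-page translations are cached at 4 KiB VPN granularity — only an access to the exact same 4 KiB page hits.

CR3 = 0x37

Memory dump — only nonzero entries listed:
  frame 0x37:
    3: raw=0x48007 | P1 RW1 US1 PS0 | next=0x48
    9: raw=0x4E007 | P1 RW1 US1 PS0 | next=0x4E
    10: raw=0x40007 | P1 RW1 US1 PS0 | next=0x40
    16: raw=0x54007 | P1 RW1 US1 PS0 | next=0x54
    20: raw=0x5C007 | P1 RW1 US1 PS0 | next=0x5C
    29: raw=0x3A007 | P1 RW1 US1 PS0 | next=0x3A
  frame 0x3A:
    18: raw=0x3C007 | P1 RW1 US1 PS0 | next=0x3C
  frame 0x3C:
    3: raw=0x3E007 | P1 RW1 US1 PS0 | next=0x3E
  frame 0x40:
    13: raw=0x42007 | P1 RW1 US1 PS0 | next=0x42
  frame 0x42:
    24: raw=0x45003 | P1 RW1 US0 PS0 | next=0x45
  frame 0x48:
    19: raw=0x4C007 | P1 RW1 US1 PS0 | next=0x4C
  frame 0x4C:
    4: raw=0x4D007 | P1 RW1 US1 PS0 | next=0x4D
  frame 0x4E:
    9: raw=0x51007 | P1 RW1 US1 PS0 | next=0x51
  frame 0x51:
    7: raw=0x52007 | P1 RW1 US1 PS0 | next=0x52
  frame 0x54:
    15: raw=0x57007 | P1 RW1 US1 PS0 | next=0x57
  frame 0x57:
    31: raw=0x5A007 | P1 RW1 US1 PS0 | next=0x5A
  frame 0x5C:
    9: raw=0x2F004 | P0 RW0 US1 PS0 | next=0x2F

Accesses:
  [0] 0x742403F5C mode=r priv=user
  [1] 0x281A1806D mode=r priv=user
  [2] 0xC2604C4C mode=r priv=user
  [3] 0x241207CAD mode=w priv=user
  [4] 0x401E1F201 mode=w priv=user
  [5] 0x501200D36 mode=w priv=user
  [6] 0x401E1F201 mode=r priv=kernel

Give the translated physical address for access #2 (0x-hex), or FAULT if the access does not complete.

Walk each access:
#0 VA=0x742403F5C (r,user):
  L0 @0x37[29] → 0x3A007  P=1,RW=1,US=1,PS=0
  L1 @0x3A[18] → 0x3C007  P=1,RW=1,US=1,PS=0
  L2 @0x3C[3] → 0x3E007  P=1,RW=1,US=1,PS=0
  ⇒ phys 0x3EF5C  [3 reads]
#1 VA=0x281A1806D (r,user):
  L0 @0x37[10] → 0x40007  P=1,RW=1,US=1,PS=0
  L1 @0x40[13] → 0x42007  P=1,RW=1,US=1,PS=0
  L2 @0x42[24] → 0x45003  P=1,RW=1,US=0,PS=0
  ⇒ fault: PROTECTION_VIOLATION  — 3 lookups
#2 VA=0xC2604C4C (r,user):
  L0 @0x37[3] → 0x48007  P=1,RW=1,US=1,PS=0
  L1 @0x48[19] → 0x4C007  P=1,RW=1,US=1,PS=0
  L2 @0x4C[4] → 0x4D007  P=1,RW=1,US=1,PS=0
  ⇒ phys 0x4DC4C  [3 reads]
#3 VA=0x241207CAD (w,user):
  L0 @0x37[9] → 0x4E007  P=1,RW=1,US=1,PS=0
  L1 @0x4E[9] → 0x51007  P=1,RW=1,US=1,PS=0
  L2 @0x51[7] → 0x52007  P=1,RW=1,US=1,PS=0
  ⇒ phys 0x52CAD  [3 reads]
#4 VA=0x401E1F201 (w,user):
  L0 @0x37[16] → 0x54007  P=1,RW=1,US=1,PS=0
  L1 @0x54[15] → 0x57007  P=1,RW=1,US=1,PS=0
  L2 @0x57[31] → 0x5A007  P=1,RW=1,US=1,PS=0
  ⇒ phys 0x5A201  [3 reads]
#5 VA=0x501200D36 (w,user):
  L0 @0x37[20] → 0x5C007  P=1,RW=1,US=1,PS=0
  L1 @0x5C[9] → 0x2F004  P=0,RW=0,US=1,PS=0
  ⇒ fault: PAGE_NOT_PRESENT  — 2 lookups
#6 VA=0x401E1F201 (r,kernel):
  TLB hit vpn=0x401E1F → PA=0x5A201

Access #2 PA: 0x4DC4C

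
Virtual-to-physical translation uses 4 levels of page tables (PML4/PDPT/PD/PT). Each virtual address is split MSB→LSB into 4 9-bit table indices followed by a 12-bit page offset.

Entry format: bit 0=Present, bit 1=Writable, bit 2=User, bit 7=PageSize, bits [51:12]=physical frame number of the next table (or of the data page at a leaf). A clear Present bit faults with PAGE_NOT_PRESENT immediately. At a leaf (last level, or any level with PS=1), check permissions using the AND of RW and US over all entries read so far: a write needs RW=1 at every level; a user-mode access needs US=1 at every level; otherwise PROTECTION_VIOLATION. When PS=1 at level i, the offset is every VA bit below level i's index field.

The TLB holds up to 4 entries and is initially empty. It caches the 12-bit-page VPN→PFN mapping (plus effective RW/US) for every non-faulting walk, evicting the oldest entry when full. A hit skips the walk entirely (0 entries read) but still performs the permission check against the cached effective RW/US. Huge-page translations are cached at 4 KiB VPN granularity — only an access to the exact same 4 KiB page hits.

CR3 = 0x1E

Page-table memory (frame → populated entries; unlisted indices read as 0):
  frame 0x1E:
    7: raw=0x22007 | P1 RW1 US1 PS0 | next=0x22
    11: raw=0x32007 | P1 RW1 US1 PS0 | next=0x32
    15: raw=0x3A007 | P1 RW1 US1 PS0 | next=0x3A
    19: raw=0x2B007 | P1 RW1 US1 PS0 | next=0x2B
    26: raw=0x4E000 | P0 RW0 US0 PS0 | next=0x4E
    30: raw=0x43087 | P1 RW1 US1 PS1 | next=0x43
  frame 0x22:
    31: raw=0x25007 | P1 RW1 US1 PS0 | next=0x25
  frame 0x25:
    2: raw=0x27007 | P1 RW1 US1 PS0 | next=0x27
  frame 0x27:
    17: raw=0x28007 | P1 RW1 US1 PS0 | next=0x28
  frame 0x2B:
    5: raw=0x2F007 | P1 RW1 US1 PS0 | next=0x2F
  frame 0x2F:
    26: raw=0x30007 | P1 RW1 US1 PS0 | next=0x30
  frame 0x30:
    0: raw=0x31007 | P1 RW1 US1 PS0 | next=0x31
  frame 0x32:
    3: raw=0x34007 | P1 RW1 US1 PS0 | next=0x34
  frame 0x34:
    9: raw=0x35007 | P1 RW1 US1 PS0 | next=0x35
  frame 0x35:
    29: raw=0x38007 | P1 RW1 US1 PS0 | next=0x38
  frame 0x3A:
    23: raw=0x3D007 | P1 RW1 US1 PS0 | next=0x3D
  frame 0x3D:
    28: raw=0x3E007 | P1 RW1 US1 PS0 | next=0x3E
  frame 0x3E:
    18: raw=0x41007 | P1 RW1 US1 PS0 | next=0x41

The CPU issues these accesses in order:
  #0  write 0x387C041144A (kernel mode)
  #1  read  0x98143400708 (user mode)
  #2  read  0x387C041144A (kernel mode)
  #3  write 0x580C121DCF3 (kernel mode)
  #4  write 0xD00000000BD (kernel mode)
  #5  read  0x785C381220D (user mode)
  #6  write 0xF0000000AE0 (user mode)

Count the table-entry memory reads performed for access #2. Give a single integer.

Per-access translation:
#0 VA=0x387C041144A (w,kernel):
  L0 @0x1E[7] → 0x22007  P=1,RW=1,US=1,PS=0
  L1 @0x22[31] → 0x25007  P=1,RW=1,US=1,PS=0
  L2 @0x25[2] → 0x27007  P=1,RW=1,US=1,PS=0
  L3 @0x27[17] → 0x28007  P=1,RW=1,US=1,PS=0
  ✓ 0x2844A  — 4 lookups
#1 VA=0x98143400708 (r,user):
  L0 @0x1E[19] → 0x2B007  P=1,RW=1,US=1,PS=0
  L1 @0x2B[5] → 0x2F007  P=1,RW=1,US=1,PS=0
  L2 @0x2F[26] → 0x30007  P=1,RW=1,US=1,PS=0
  L3 @0x30[0] → 0x31007  P=1,RW=1,US=1,PS=0
  ✓ 0x31708  — 4 lookups
#2 VA=0x387C041144A (r,kernel):
  TLB hit vpn=0x387C0411 → PA=0x2844A
#3 VA=0x580C121DCF3 (w,kernel):
  L0 @0x1E[11] → 0x32007  P=1,RW=1,US=1,PS=0
  L1 @0x32[3] → 0x34007  P=1,RW=1,US=1,PS=0
  L2 @0x34[9] → 0x35007  P=1,RW=1,US=1,PS=0
  L3 @0x35[29] → 0x38007  P=1,RW=1,US=1,PS=0
  ✓ 0x38CF3  — 4 lookups
#4 VA=0xD00000000BD (w,kernel):
  L0 @0x1E[26] → 0x4E000  P=0,RW=0,US=0,PS=0
  ✗ PAGE_NOT_PRESENT  [1 reads]
#5 VA=0x785C381220D (r,user):
  L0 @0x1E[15] → 0x3A007  P=1,RW=1,US=1,PS=0
  L1 @0x3A[23] → 0x3D007  P=1,RW=1,US=1,PS=0
  L2 @0x3D[28] → 0x3E007  P=1,RW=1,US=1,PS=0
  L3 @0x3E[18] → 0x41007  P=1,RW=1,US=1,PS=0
  ✓ 0x4120D  — 4 lookups
#6 VA=0xF0000000AE0 (w,user):
  L0 @0x1E[30] → 0x43087  P=1,RW=1,US=1,PS=1
  ✓ 0x43AE0 (huge @L0)  — 1 lookups

Entries read for #2: 0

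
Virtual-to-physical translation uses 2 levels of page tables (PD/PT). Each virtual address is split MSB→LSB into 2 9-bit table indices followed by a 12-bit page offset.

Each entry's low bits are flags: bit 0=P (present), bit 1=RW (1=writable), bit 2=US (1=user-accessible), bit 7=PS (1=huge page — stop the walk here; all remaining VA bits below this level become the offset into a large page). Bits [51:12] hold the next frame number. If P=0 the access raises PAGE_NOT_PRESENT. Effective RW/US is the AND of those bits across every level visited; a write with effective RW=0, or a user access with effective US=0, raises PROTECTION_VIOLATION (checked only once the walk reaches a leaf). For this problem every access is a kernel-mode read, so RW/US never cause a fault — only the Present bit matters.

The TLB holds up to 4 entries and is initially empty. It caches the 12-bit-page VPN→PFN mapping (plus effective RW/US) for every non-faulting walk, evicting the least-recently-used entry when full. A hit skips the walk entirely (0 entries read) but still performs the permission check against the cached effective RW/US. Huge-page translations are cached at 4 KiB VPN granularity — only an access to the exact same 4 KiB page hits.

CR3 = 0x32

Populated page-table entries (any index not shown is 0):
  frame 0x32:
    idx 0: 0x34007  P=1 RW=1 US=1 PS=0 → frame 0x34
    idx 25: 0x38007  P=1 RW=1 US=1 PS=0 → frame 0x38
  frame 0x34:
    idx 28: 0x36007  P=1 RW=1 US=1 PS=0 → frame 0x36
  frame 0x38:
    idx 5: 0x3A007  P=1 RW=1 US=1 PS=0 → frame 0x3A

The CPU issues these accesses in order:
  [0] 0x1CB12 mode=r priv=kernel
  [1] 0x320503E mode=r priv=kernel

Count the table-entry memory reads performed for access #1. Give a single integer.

Trace:
#0 VA=0x1CB12 (r,kernel):
  lvl0: tbl 0x32, slot 0 ⇒ 0x34007 (P1/RW1/US1/PS0)
  lvl1: tbl 0x34, slot 28 ⇒ 0x36007 (P1/RW1/US1/PS0)
  → PA=0x36B12  (2 entries read)
#1 VA=0x320503E (r,kernel):
  lvl0: tbl 0x32, slot 25 ⇒ 0x38007 (P1/RW1/US1/PS0)
  lvl1: tbl 0x38, slot 5 ⇒ 0x3A007 (P1/RW1/US1/PS0)
  → PA=0x3A03E  (2 entries read)

Entries read for #1: 2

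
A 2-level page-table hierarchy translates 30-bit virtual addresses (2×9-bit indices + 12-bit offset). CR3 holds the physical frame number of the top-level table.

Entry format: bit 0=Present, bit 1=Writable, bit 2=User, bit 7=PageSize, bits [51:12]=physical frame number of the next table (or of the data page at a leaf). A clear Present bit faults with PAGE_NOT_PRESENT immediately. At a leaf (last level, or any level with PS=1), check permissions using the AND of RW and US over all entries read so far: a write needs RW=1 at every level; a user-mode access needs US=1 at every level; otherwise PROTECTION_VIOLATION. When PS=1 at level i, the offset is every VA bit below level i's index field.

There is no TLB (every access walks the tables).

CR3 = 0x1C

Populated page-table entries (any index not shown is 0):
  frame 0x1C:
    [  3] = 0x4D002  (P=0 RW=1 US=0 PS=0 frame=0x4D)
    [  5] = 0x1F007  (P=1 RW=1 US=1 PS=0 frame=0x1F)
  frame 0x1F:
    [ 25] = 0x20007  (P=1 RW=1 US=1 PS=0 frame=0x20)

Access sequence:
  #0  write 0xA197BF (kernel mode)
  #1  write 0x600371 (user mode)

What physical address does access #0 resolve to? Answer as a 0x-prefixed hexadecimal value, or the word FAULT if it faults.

Walk each access:
#0 VA=0xA197BF (w,kernel):
  L0: frame=0x1C idx=5 entry=0x1F007 [P=1 RW=1 US=1 PS=0]
  L1: frame=0x1F idx=25 entry=0x20007 [P=1 RW=1 US=1 PS=0]
  → PA=0x207BF  (2 entries read)
#1 VA=0x600371 (w,user):
  L0: frame=0x1C idx=3 entry=0x4D002 [P=0 RW=1 US=0 PS=0]
  → PAGE_NOT_PRESENT  (1 entries read)

Access #0 PA: 0x207BF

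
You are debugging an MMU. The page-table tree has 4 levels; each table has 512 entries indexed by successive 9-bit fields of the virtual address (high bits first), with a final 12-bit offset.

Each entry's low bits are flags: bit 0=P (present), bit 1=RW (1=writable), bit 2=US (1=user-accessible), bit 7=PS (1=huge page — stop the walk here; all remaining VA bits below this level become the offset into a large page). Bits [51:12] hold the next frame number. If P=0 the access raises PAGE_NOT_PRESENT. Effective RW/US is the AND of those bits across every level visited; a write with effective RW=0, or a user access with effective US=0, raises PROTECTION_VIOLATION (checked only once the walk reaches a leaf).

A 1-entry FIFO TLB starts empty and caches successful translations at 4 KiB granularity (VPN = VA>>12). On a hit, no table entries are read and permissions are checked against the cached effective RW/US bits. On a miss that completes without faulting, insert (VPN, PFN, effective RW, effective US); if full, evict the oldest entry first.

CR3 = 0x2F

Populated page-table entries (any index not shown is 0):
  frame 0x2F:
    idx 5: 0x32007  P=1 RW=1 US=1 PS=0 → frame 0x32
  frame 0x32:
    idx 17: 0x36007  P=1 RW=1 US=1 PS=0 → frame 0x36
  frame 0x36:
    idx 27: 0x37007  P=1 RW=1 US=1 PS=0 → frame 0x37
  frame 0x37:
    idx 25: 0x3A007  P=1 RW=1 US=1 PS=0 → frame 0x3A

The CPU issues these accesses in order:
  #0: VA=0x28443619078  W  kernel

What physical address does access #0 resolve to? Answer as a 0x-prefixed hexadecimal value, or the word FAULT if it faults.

Per-access translation:
#0 VA=0x28443619078 (w,kernel):
  L0 @0x2F[5] → 0x32007  P=1,RW=1,US=1,PS=0
  L1 @0x32[17] → 0x36007  P=1,RW=1,US=1,PS=0
  L2 @0x36[27] → 0x37007  P=1,RW=1,US=1,PS=0
  L3 @0x37[25] → 0x3A007  P=1,RW=1,US=1,PS=0
  → PA=0x3A078  (4 entries read)

Access #0 PA: 0x3A078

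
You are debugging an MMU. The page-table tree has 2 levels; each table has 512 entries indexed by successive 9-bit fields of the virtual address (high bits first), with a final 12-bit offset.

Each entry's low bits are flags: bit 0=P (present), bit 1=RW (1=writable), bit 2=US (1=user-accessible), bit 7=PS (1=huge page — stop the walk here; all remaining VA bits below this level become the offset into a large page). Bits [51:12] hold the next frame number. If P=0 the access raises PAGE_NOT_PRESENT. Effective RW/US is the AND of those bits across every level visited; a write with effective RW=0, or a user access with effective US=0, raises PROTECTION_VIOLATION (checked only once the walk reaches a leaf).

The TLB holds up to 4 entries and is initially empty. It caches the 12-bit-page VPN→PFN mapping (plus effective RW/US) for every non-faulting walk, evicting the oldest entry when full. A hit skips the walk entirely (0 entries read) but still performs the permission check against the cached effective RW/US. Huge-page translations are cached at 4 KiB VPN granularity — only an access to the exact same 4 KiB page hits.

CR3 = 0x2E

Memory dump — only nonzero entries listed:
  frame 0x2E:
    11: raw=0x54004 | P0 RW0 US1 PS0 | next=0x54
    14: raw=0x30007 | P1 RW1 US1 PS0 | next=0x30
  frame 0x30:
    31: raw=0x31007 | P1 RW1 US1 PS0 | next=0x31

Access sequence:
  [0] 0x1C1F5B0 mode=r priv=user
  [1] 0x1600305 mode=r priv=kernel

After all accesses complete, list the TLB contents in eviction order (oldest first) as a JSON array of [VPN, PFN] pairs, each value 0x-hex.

Walk each access:
#0 VA=0x1C1F5B0 (r,user):
  lvl0: tbl 0x2E, slot 14 ⇒ 0x30007 (P1/RW1/US1/PS0)
  lvl1: tbl 0x30, slot 31 ⇒ 0x31007 (P1/RW1/US1/PS0)
  ✓ 0x315B0  — 2 lookups
#1 VA=0x1600305 (r,kernel):
  lvl0: tbl 0x2E, slot 11 ⇒ 0x54004 (P0/RW0/US1/PS0)
  → PAGE_NOT_PRESENT  (1 entries read)

TLB: [["0x1C1F", "0x31"]]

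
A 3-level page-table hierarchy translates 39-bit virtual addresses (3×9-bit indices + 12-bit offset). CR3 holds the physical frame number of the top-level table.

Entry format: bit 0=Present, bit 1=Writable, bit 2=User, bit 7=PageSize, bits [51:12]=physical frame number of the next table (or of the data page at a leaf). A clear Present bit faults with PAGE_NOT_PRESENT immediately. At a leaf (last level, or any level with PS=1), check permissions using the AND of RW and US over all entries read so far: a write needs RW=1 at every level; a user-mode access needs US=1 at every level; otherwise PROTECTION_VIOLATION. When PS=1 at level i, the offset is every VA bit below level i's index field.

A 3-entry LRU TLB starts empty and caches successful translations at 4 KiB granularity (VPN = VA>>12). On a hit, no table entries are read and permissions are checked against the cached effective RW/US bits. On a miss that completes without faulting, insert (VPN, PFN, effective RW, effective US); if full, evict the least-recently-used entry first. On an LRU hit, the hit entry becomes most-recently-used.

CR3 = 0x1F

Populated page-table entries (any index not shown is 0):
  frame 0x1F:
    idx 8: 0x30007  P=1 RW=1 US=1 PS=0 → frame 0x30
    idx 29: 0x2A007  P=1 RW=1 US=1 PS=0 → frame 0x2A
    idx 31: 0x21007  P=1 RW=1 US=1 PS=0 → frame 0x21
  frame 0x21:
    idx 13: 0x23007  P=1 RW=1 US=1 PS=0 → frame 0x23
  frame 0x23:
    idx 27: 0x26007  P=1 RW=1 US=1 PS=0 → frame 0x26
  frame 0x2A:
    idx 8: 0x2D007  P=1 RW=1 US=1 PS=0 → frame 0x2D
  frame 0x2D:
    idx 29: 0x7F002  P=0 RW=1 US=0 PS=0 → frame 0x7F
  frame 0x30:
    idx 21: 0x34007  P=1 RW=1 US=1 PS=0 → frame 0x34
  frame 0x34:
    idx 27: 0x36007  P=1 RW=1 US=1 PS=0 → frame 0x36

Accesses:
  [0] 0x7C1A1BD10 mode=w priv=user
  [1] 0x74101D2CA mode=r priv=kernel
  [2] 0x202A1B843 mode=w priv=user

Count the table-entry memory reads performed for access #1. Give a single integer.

Walk each access:
#0 VA=0x7C1A1BD10 (w,user):
  [0] read 0x1F idx=31: raw=0x21007 flags P=1 W=1 U=1 S=0
  [1] read 0x21 idx=13: raw=0x23007 flags P=1 W=1 U=1 S=0
  [2] read 0x23 idx=27: raw=0x26007 flags P=1 W=1 U=1 S=0
  → PA=0x26D10  (3 entries read)
#1 VA=0x74101D2CA (r,kernel):
  [0] read 0x1F idx=29: raw=0x2A007 flags P=1 W=1 U=1 S=0
  [1] read 0x2A idx=8: raw=0x2D007 flags P=1 W=1 U=1 S=0
  [2] read 0x2D idx=29: raw=0x7F002 flags P=0 W=1 U=0 S=0
  → PAGE_NOT_PRESENT  (3 entries read)
#2 VA=0x202A1B843 (w,user):
  [0] read 0x1F idx=8: raw=0x30007 flags P=1 W=1 U=1 S=0
  [1] read 0x30 idx=21: raw=0x34007 flags P=1 W=1 U=1 S=0
  [2] read 0x34 idx=27: raw=0x36007 flags P=1 W=1 U=1 S=0
  → PA=0x36843  (3 entries read)

Entries read for #1: 3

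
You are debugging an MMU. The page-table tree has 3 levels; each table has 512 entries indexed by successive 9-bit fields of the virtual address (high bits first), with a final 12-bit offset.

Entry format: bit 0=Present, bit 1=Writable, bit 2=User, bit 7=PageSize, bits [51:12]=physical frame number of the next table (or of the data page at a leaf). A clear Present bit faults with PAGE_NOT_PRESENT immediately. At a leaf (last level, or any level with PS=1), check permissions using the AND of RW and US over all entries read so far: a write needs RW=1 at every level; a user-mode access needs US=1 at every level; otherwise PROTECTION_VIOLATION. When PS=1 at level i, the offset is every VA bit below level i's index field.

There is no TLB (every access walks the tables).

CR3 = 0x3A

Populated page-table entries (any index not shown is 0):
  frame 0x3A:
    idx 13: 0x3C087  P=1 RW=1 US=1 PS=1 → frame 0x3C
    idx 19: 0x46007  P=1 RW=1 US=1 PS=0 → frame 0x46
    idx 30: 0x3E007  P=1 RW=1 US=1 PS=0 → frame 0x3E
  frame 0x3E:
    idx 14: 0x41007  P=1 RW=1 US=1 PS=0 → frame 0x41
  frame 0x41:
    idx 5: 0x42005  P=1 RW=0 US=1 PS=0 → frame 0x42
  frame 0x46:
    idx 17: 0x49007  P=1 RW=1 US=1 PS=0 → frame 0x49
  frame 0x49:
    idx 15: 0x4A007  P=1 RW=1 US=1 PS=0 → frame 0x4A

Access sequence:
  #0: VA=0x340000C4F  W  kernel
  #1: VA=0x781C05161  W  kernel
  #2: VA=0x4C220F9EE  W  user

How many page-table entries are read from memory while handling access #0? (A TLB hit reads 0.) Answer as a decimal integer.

Trace:
#0 VA=0x340000C4F (w,kernel):
  L0: frame=0x3A idx=13 entry=0x3C087 [P=1 RW=1 US=1 PS=1]
  ✓ 0x3CC4F (huge @L0)  — 1 lookups
#1 VA=0x781C05161 (w,kernel):
  L0: frame=0x3A idx=30 entry=0x3E007 [P=1 RW=1 US=1 PS=0]
  L1: frame=0x3E idx=14 entry=0x41007 [P=1 RW=1 US=1 PS=0]
  L2: frame=0x41 idx=5 entry=0x42005 [P=1 RW=0 US=1 PS=0]
  → PROTECTION_VIOLATION  (3 entries read)
#2 VA=0x4C220F9EE (w,user):
  L0: frame=0x3A idx=19 entry=0x46007 [P=1 RW=1 US=1 PS=0]
  L1: frame=0x46 idx=17 entry=0x49007 [P=1 RW=1 US=1 PS=0]
  L2: frame=0x49 idx=15 entry=0x4A007 [P=1 RW=1 US=1 PS=0]
  ✓ 0x4A9EE  — 3 lookups

Entries read for #0: 1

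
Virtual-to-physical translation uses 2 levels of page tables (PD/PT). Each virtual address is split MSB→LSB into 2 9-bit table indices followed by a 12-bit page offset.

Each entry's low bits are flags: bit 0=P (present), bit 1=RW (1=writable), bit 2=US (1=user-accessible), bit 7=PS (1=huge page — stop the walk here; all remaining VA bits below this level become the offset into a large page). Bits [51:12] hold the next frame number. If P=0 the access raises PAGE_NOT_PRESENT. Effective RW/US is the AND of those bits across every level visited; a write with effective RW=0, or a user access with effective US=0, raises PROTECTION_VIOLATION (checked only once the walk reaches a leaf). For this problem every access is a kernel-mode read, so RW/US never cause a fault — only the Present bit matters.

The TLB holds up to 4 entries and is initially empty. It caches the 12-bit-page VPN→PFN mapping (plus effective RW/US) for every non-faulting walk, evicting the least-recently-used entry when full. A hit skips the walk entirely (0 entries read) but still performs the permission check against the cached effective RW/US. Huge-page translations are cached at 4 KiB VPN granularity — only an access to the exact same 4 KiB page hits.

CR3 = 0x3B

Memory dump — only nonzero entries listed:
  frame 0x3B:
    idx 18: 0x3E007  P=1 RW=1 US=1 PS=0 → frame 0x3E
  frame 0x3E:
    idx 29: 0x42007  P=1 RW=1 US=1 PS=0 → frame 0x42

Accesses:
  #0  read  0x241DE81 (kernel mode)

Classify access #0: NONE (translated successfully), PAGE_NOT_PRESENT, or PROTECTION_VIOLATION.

Walk each access:
#0 VA=0x241DE81 (r,kernel):
  [0] read 0x3B idx=18: raw=0x3E007 flags P=1 W=1 U=1 S=0
  [1] read 0x3E idx=29: raw=0x42007 flags P=1 W=1 U=1 S=0
  ⇒ phys 0x42E81  [2 reads]

Access #0 fault: NONE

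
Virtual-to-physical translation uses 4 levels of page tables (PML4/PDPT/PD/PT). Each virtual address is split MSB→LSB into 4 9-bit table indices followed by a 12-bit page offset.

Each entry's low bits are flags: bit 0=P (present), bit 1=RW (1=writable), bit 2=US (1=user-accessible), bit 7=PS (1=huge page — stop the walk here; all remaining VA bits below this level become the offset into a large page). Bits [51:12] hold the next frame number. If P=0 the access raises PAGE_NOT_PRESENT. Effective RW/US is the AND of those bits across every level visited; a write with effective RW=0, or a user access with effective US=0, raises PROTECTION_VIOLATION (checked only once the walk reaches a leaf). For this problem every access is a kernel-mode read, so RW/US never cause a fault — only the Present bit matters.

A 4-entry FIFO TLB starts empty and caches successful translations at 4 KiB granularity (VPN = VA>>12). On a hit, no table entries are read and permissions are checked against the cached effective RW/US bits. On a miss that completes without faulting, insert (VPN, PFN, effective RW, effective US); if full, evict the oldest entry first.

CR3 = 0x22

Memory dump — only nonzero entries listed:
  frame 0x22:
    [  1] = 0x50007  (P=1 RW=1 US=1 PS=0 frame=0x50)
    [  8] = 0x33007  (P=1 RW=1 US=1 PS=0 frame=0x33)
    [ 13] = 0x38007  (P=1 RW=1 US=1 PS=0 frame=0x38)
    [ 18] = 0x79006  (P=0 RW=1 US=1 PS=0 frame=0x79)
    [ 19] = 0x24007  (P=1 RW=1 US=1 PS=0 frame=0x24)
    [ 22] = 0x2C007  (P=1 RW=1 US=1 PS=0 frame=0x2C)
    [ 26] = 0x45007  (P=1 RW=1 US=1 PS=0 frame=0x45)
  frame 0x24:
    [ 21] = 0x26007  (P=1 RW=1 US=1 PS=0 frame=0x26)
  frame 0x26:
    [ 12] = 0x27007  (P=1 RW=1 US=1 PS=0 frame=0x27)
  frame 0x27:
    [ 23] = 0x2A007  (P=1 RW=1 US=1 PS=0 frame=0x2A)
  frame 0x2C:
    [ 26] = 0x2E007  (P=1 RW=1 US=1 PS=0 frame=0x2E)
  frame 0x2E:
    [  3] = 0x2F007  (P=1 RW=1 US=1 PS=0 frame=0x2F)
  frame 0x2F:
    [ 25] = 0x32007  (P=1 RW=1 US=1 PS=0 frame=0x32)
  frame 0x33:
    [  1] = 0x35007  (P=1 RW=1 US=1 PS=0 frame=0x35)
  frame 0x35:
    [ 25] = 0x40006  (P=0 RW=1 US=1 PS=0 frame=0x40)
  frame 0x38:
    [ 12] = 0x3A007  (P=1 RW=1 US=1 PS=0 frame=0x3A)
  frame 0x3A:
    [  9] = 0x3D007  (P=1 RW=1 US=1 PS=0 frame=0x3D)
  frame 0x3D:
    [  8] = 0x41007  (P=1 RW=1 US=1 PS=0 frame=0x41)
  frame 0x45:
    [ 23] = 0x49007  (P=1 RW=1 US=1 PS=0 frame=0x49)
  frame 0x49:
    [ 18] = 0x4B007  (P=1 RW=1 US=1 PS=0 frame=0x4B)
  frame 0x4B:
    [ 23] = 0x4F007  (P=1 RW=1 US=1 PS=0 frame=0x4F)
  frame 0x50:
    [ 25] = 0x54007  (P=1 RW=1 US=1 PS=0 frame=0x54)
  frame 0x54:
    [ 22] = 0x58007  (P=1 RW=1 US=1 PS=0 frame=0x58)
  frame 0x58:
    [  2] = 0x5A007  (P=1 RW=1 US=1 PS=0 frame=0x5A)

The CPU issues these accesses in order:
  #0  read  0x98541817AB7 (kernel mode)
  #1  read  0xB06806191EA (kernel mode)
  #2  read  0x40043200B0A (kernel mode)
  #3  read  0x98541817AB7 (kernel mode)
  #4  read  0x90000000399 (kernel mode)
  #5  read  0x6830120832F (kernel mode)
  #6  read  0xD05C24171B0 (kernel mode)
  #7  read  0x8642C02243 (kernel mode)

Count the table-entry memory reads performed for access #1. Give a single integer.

Per-access translation:
#0 VA=0x98541817AB7 (r,kernel):
  L0: frame=0x22 idx=19 entry=0x24007 [P=1 RW=1 US=1 PS=0]
  L1: frame=0x24 idx=21 entry=0x26007 [P=1 RW=1 US=1 PS=0]
  L2: frame=0x26 idx=12 entry=0x27007 [P=1 RW=1 US=1 PS=0]
  L3: frame=0x27 idx=23 entry=0x2A007 [P=1 RW=1 US=1 PS=0]
  → PA=0x2AAB7  (4 entries read)
#1 VA=0xB06806191EA (r,kernel):
  L0: frame=0x22 idx=22 entry=0x2C007 [P=1 RW=1 US=1 PS=0]
  L1: frame=0x2C idx=26 entry=0x2E007 [P=1 RW=1 US=1 PS=0]
  L2: frame=0x2E idx=3 entry=0x2F007 [P=1 RW=1 US=1 PS=0]
  L3: frame=0x2F idx=25 entry=0x32007 [P=1 RW=1 US=1 PS=0]
  → PA=0x321EA  (4 entries read)
#2 VA=0x40043200B0A (r,kernel):
  L0: frame=0x22 idx=8 entry=0x33007 [P=1 RW=1 US=1 PS=0]
  L1: frame=0x33 idx=1 entry=0x35007 [P=1 RW=1 US=1 PS=0]
  L2: frame=0x35 idx=25 entry=0x40006 [P=0 RW=1 US=1 PS=0]
  ✗ PAGE_NOT_PRESENT  [3 reads]
#3 VA=0x98541817AB7 (r,kernel):
  TLB hit vpn=0x98541817 → PA=0x2AAB7
#4 VA=0x90000000399 (r,kernel):
  L0: frame=0x22 idx=18 entry=0x79006 [P=0 RW=1 US=1 PS=0]
  ✗ PAGE_NOT_PRESENT  [1 reads]
#5 VA=0x6830120832F (r,kernel):
  L0: frame=0x22 idx=13 entry=0x38007 [P=1 RW=1 US=1 PS=0]
  L1: frame=0x38 idx=12 entry=0x3A007 [P=1 RW=1 US=1 PS=0]
  L2: frame=0x3A idx=9 entry=0x3D007 [P=1 RW=1 US=1 PS=0]
  L3: frame=0x3D idx=8 entry=0x41007 [P=1 RW=1 US=1 PS=0]
  → PA=0x4132F  (4 entries read)
#6 VA=0xD05C24171B0 (r,kernel):
  L0: frame=0x22 idx=26 entry=0x45007 [P=1 RW=1 US=1 PS=0]
  L1: frame=0x45 idx=23 entry=0x49007 [P=1 RW=1 US=1 PS=0]
  L2: frame=0x49 idx=18 entry=0x4B007 [P=1 RW=1 US=1 PS=0]
  L3: frame=0x4B idx=23 entry=0x4F007 [P=1 RW=1 US=1 PS=0]
  → PA=0x4F1B0  (4 entries read)
#7 VA=0x8642C02243 (r,kernel):
  L0: frame=0x22 idx=1 entry=0x50007 [P=1 RW=1 US=1 PS=0]
  L1: frame=0x50 idx=25 entry=0x54007 [P=1 RW=1 US=1 PS=0]
  L2: frame=0x54 idx=22 entry=0x58007 [P=1 RW=1 US=1 PS=0]
  L3: frame=0x58 idx=2 entry=0x5A007 [P=1 RW=1 US=1 PS=0]
  → PA=0x5A243  (4 entries read)

Entries read for #1: 4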